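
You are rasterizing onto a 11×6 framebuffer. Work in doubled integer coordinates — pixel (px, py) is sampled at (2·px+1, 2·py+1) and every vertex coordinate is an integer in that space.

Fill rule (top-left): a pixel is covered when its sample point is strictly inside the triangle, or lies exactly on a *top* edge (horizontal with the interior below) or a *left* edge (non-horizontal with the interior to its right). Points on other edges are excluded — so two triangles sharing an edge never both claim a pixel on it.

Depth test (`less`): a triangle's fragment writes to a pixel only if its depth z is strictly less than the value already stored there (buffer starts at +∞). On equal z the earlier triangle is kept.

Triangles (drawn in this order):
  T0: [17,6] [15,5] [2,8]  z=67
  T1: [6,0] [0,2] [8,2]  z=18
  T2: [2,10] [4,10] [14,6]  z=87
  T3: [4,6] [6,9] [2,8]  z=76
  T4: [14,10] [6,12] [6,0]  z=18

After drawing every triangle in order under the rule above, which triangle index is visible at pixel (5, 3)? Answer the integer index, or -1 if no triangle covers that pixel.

T0:
  2·area = 19  (B↔C swapped to make it positive)
  edge (17, 6)→(2, 8): d=(-15,2) right/bottom  bias=-1
  edge (2, 8)→(15, 5): d=(13,-3) top-left  bias=+0
  edge (15, 5)→(17, 6): d=(2,1) right/bottom  bias=-1
    (3,0)@(7, 1): e=[95,-76,0] → ·  [on edge]
    (5,1)@(11, 3): e=[57,-38,0] → ·  [on edge]
    (7,2)@(15, 5): e=[19,0,0] → ·  [on edge]
    (3,3)@(7, 7): e=[5,2,12] → #
    (4,3)@(9, 7): e=[1,8,10] → #
    (5,3)@(11, 7): e=[-3,14,8] → ·
    (9,3)@(19, 7): e=[-19,38,0] → ·  [on edge]
    (3,4)@(7, 9): e=[-25,28,16] → ·
    (4,4)@(9, 9): e=[-29,34,14] → ·
  covered (2 px):
    · · · · · · · · · · ·
    · · · · · · · · · · ·
    · · · · · · · · · · ·
    · · · # # · · · · · ·
    · · · · · · · · · · ·
    · · · · · · · · · · ·
T1:
  2·area = 16  (B↔C swapped to make it positive)
  edge (6, 0)→(8, 2): d=(2,2) right/bottom  bias=-1
  edge (8, 2)→(0, 2): d=(-8,0) right/bottom  bias=-1
  edge (0, 2)→(6, 0): d=(6,-2) top-left  bias=+0
    (1,0)@(3, 1): e=[8,8,0] → #  [on edge]
    (2,0)@(5, 1): e=[4,8,4] → #
    (3,0)@(7, 1): e=[0,8,8] → ·  [on edge]
    (1,1)@(3, 3): e=[12,-8,12] → ·
    (2,1)@(5, 3): e=[8,-8,16] → ·
    (4,1)@(9, 3): e=[0,-8,24] → ·  [on edge]
    (5,2)@(11, 5): e=[0,-24,40] → ·  [on edge]
    (6,3)@(13, 7): e=[0,-40,56] → ·  [on edge]
    (7,4)@(15, 9): e=[0,-56,72] → ·  [on edge]
    (8,5)@(17, 11): e=[0,-72,88] → ·  [on edge]
  covered (2 px):
    · # # · · · · · · · ·
    · · · · · · · · · · ·
    · · · · · · · · · · ·
    · · · · · · · · · · ·
    · · · · · · · · · · ·
    · · · · · · · · · · ·
T2:
  2·area = 8  (B↔C swapped to make it positive)
  edge (2, 10)→(14, 6): d=(12,-4) top-left  bias=+0
  edge (14, 6)→(4, 10): d=(-10,4) right/bottom  bias=-1
  edge (4, 10)→(2, 10): d=(-2,0) right/bottom  bias=-1
    (8,2)@(17, 5): e=[0,-2,10] → ·  [on edge]
    (5,3)@(11, 7): e=[0,2,6] → #  [on edge]
    (6,3)@(13, 7): e=[8,-6,6] → ·
    (2,4)@(5, 9): e=[0,6,2] → #  [on edge]
    (3,4)@(7, 9): e=[8,-2,2] → ·
    (5,4)@(11, 9): e=[24,-18,2] → ·
    (2,5)@(5, 11): e=[24,-14,-2] → ·
  covered (2 px):
    · · · · · · · · · · ·
    · · · · · · · · · · ·
    · · · · · · · · · · ·
    · · · · · # · · · · ·
    · · # · · · · · · · ·
    · · · · · · · · · · ·
T3:
  2·area = 10
  edge (4, 6)→(6, 9): d=(2,3) right/bottom  bias=-1
  edge (6, 9)→(2, 8): d=(-4,-1) top-left  bias=+0
  edge (2, 8)→(4, 6): d=(2,-2) top-left  bias=+0
    (4,0)@(9, 1): e=[-25,35,0] → ·  [on edge]
    (3,1)@(7, 3): e=[-15,25,0] → ·  [on edge]
    (2,2)@(5, 5): e=[-5,15,0] → ·  [on edge]
    (1,3)@(3, 7): e=[5,5,0] → #  [on edge]
    (2,3)@(5, 7): e=[-1,7,4] → ·
    (0,4)@(1, 9): e=[15,-5,0] → ·  [on edge]
    (1,4)@(3, 9): e=[9,-3,4] → ·
  covered (1 px):
    · · · · · · · · · · ·
    · · · · · · · · · · ·
    · · · · · · · · · · ·
    · # · · · · · · · · ·
    · · · · · · · · · · ·
    · · · · · · · · · · ·
T4:
  2·area = 96
  edge (14, 10)→(6, 12): d=(-8,2) right/bottom  bias=-1
  edge (6, 12)→(6, 0): d=(0,-12) top-left  bias=+0
  edge (6, 0)→(14, 10): d=(8,10) right/bottom  bias=-1
    (3,1)@(7, 3): e=[70,12,14] → #
    (4,1)@(9, 3): e=[66,36,-6] → ·
    (3,2)@(7, 5): e=[54,12,30] → #
    (4,2)@(9, 5): e=[50,36,10] → #
    (5,2)@(11, 5): e=[46,60,-10] → ·
    (3,3)@(7, 7): e=[38,12,46] → #
    (5,3)@(11, 7): e=[30,60,6] → #
    (6,3)@(13, 7): e=[26,84,-14] → ·
    (3,4)@(7, 9): e=[22,12,62] → #
    (6,4)@(13, 9): e=[10,84,2] → #
    (7,4)@(15, 9): e=[6,108,-18] → ·
    (3,5)@(7, 11): e=[6,12,78] → #
  covered (12 px):
    · · · · · · · · · · ·
    · · · # · · · · · · ·
    · · · # # · · · · · ·
    · · · # # # · · · · ·
    · · · # # # # · · · ·
    · · · # # · · · · · ·

Z-buffer (winner per pixel, '.' = empty):
  . 1 1 . . . . . . . .
  . . . 4 . . . . . . .
  . . . 4 4 . . . . . .
  . 3 . 4 4 4 . . . . .
  . . 2 4 4 4 4 . . . .
  . . . 4 4 . . . . . .

Result: 4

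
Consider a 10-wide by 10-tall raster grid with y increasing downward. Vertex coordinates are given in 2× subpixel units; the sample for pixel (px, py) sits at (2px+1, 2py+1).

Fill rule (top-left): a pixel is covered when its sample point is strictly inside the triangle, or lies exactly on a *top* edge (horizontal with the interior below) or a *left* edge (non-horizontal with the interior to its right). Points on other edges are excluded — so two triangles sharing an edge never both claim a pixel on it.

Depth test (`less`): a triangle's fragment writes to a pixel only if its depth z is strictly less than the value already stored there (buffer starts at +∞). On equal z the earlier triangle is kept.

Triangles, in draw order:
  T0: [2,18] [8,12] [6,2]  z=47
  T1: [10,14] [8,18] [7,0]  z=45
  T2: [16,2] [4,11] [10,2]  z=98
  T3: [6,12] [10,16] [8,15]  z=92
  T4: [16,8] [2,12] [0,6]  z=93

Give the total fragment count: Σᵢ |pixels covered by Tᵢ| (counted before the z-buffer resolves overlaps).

T0:
  2·area = 72  (B↔C swapped to make it positive)
  edge (2, 18)→(6, 2): d=(4,-16) top-left  bias=+0
  edge (6, 2)→(8, 12): d=(2,10) right/bottom  bias=-1
  edge (8, 12)→(2, 18): d=(-6,6) right/bottom  bias=-1
    (9,0)@(19, 1): e=[204,-132,0] → ·  [on edge]
    (8,1)@(17, 3): e=[180,-108,0] → ·  [on edge]
    (7,2)@(15, 5): e=[156,-84,0] → ·  [on edge]
    (2,3)@(5, 7): e=[4,20,48] → █
    (3,3)@(7, 7): e=[36,0,36] → ·  [on edge]
    (6,3)@(13, 7): e=[132,-60,0] → ·  [on edge]
    (2,4)@(5, 9): e=[12,24,36] → █
    (3,4)@(7, 9): e=[44,4,24] → █
    (4,4)@(9, 9): e=[76,-16,12] → ·
    (5,4)@(11, 9): e=[108,-36,0] → ·  [on edge]
    (2,5)@(5, 11): e=[20,28,24] → █
    (4,5)@(9, 11): e=[84,-12,0] → ·  [on edge]
    (3,6)@(7, 13): e=[60,12,0] → ·  [on edge]
    (2,7)@(5, 15): e=[36,36,0] → ·  [on edge]
    (1,8)@(3, 17): e=[12,60,0] → ·  [on edge]
    (4,8)@(9, 17): e=[108,0,-36] → ·  [on edge]
    (0,9)@(1, 19): e=[-12,84,0] → ·  [on edge]
  covered (7 px):
    · · · · · · · · · ·
    · · · · · · · · · ·
    · · · · · · · · · ·
    · · █ · · · · · · ·
    · · █ █ · · · · · ·
    · · █ █ · · · · · ·
    · · █ · · · · · · ·
    · █ · · · · · · · ·
    · · · · · · · · · ·
    · · · · · · · · · ·
T1:
  2·area = 40
  edge (10, 14)→(8, 18): d=(-2,4) right/bottom  bias=-1
  edge (8, 18)→(7, 0): d=(-1,-18) top-left  bias=+0
  edge (7, 0)→(10, 14): d=(3,14) right/bottom  bias=-1
    (4,5)@(9, 11): e=[10,25,5] → █
    (5,5)@(11, 11): e=[2,61,-23] → ·
    (4,6)@(9, 13): e=[6,23,11] → █
    (5,6)@(11, 13): e=[-2,59,-17] → ·
    (4,7)@(9, 15): e=[2,21,17] → █
    (5,7)@(11, 15): e=[-6,57,-11] → ·
    (4,8)@(9, 17): e=[-2,19,23] → ·
  covered (3 px):
    · · · · · · · · · ·
    · · · · · · · · · ·
    · · · · · · · · · ·
    · · · · · · · · · ·
    · · · · · · · · · ·
    · · · · █ · · · · ·
    · · · · █ · · · · ·
    · · · · █ · · · · ·
    · · · · · · · · · ·
    · · · · · · · · · ·
T2:
  2·area = 54
  edge (16, 2)→(4, 11): d=(-12,9) right/bottom  bias=-1
  edge (4, 11)→(10, 2): d=(6,-9) top-left  bias=+0
  edge (10, 2)→(16, 2): d=(6,0) top-left  bias=+0
    (5,1)@(11, 3): e=[33,15,6] → █
    (6,1)@(13, 3): e=[15,33,6] → █
    (7,1)@(15, 3): e=[-3,51,6] → ·
    (4,2)@(9, 5): e=[27,9,18] → █
    (6,2)@(13, 5): e=[-9,45,18] → ·
    (3,3)@(7, 7): e=[21,3,30] → █
    (5,3)@(11, 7): e=[-15,39,30] → ·
    (3,4)@(7, 9): e=[-3,15,42] → ·
    (4,4)@(9, 9): e=[-21,33,42] → ·
  covered (6 px):
    · · · · · · · · · ·
    · · · · · █ █ · · ·
    · · · · █ █ · · · ·
    · · · █ █ · · · · ·
    · · · · · · · · · ·
    · · · · · · · · · ·
    · · · · · · · · · ·
    · · · · · · · · · ·
    · · · · · · · · · ·
    · · · · · · · · · ·
T3:
  2·area = 4
  edge (6, 12)→(10, 16): d=(4,4) right/bottom  bias=-1
  edge (10, 16)→(8, 15): d=(-2,-1) top-left  bias=+0
  edge (8, 15)→(6, 12): d=(-2,-3) top-left  bias=+0
    (0,3)@(1, 7): e=[0,9,-5] → ·  [on edge]
    (1,4)@(3, 9): e=[0,7,-3] → ·  [on edge]
    (2,5)@(5, 11): e=[0,5,-1] → ·  [on edge]
    (3,6)@(7, 13): e=[0,3,1] → ·  [on edge]
    (4,7)@(9, 15): e=[0,1,3] → ·  [on edge]
    (5,8)@(11, 17): e=[0,-1,5] → ·  [on edge]
    (6,9)@(13, 19): e=[0,-3,7] → ·  [on edge]
  covered (0 px):
    · · · · · · · · · ·
    · · · · · · · · · ·
    · · · · · · · · · ·
    · · · · · · · · · ·
    · · · · · · · · · ·
    · · · · · · · · · ·
    · · · · · · · · · ·
    · · · · · · · · · ·
    · · · · · · · · · ·
    · · · · · · · · · ·
T4:
  2·area = 92
  edge (16, 8)→(2, 12): d=(-14,4) right/bottom  bias=-1
  edge (2, 12)→(0, 6): d=(-2,-6) top-left  bias=+0
  edge (0, 6)→(16, 8): d=(16,2) right/bottom  bias=-1
    (0,3)@(1, 7): e=[74,4,14] → █
    (1,3)@(3, 7): e=[66,16,10] → █
    (2,3)@(5, 7): e=[58,28,6] → █
    (3,3)@(7, 7): e=[50,40,2] → █
    (4,3)@(9, 7): e=[42,52,-2] → ·
    (0,4)@(1, 9): e=[46,0,46] → █  [on edge]
    (4,4)@(9, 9): e=[14,48,30] → █
    (5,4)@(11, 9): e=[6,60,26] → █
    (6,4)@(13, 9): e=[-2,72,22] → ·
    (0,5)@(1, 11): e=[18,-4,78] → ·
    (1,5)@(3, 11): e=[10,8,74] → █
    (3,5)@(7, 11): e=[-6,32,66] → ·
    (1,7)@(3, 15): e=[-46,0,138] → ·  [on edge]
  covered (12 px):
    · · · · · · · · · ·
    · · · · · · · · · ·
    · · · · · · · · · ·
    █ █ █ █ · · · · · ·
    █ █ █ █ █ █ · · · ·
    · █ █ · · · · · · ·
    · · · · · · · · · ·
    · · · · · · · · · ·
    · · · · · · · · · ·
    · · · · · · · · · ·

Final: 28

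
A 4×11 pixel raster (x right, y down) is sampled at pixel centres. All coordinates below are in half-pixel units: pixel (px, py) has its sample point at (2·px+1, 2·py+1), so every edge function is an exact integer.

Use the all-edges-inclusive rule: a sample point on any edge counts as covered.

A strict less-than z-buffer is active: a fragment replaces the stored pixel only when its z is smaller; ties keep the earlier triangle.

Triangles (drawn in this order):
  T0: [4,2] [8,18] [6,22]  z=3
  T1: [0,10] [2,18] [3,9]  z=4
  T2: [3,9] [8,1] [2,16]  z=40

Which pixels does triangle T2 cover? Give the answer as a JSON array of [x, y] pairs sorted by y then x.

T0:
  2·area = 48
  edge (4, 2)→(8, 18): d=(4,16) inclusive
  edge (8, 18)→(6, 22): d=(-2,4) inclusive
  edge (6, 22)→(4, 2): d=(-2,-20) inclusive
    (2,3)@(5, 7): e=[4,34,10] → █
    (3,3)@(7, 7): e=[-28,26,50] → ·
    (2,4)@(5, 9): e=[12,30,6] → █
    (3,4)@(7, 9): e=[-20,22,46] → ·
    (2,5)@(5, 11): e=[20,26,2] → █
    (3,5)@(7, 11): e=[-12,18,42] → ·
    (2,6)@(5, 13): e=[28,22,-2] → ·
    (3,7)@(7, 15): e=[4,10,34] → █
    (3,8)@(7, 17): e=[12,6,30] → █
    (3,9)@(7, 19): e=[20,2,26] → █
    (3,10)@(7, 21): e=[28,-2,22] → ·
  covered (6 px):
    · · · ·
    · · · ·
    · · · ·
    · · █ ·
    · · █ ·
    · · █ ·
    · · · ·
    · · · █
    · · · █
    · · · █
    · · · ·
T1:
  2·area = 26  (B↔C swapped to make it positive)
  edge (0, 10)→(3, 9): d=(3,-1) inclusive
  edge (3, 9)→(2, 18): d=(-1,9) inclusive
  edge (2, 18)→(0, 10): d=(-2,-8) inclusive
    (1,4)@(3, 9): e=[0,0,26] → █  [on edge]
    (2,4)@(5, 9): e=[2,-18,42] → ·
    (0,5)@(1, 11): e=[4,16,6] → █
    (1,5)@(3, 11): e=[6,-2,22] → ·
    (0,6)@(1, 13): e=[10,14,2] → █
    (1,6)@(3, 13): e=[12,-4,18] → ·
    (0,7)@(1, 15): e=[16,12,-2] → ·
  covered (3 px):
    · · · ·
    · · · ·
    · · · ·
    · · · ·
    · █ · ·
    █ · · ·
    █ · · ·
    · · · ·
    · · · ·
    · · · ·
    · · · ·
T2:
  2·area = 27
  edge (3, 9)→(8, 1): d=(5,-8) inclusive
  edge (8, 1)→(2, 16): d=(-6,15) inclusive
  edge (2, 16)→(3, 9): d=(1,-7) inclusive
    (3,1)@(7, 3): e=[2,3,22] → █
    (3,2)@(7, 5): e=[12,-9,24] → ·
    (2,3)@(5, 7): e=[6,9,12] → █
    (3,3)@(7, 7): e=[22,-21,26] → ·
    (1,4)@(3, 9): e=[0,27,0] → █  [on edge]
    (2,4)@(5, 9): e=[16,-3,14] → ·
    (1,5)@(3, 11): e=[10,15,2] → █
    (2,5)@(5, 11): e=[26,-15,16] → ·
    (1,6)@(3, 13): e=[20,3,4] → █
    (2,6)@(5, 13): e=[36,-27,18] → ·
    (1,7)@(3, 15): e=[30,-9,6] → ·
  covered (5 px):
    · · · ·
    · · · █
    · · · ·
    · · █ ·
    · █ · ·
    · █ · ·
    · █ · ·
    · · · ·
    · · · ·
    · · · ·
    · · · ·

Final: [[3,1],[2,3],[1,4],[1,5],[1,6]]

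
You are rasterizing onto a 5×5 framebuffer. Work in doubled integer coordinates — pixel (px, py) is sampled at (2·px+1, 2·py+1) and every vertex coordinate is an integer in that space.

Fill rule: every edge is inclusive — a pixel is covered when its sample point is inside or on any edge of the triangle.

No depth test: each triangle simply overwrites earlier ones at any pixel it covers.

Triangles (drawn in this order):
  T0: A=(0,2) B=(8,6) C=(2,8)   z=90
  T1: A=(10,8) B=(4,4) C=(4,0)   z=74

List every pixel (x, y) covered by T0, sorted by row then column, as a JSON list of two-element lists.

T0:
  2·area = 40
  edge (0, 2)→(8, 6): d=(8,4) inclusive
  edge (8, 6)→(2, 8): d=(-6,2) inclusive
  edge (2, 8)→(0, 2): d=(-2,-6) inclusive
    (0,1)@(1, 3): e=[4,32,4] → #
    (1,1)@(3, 3): e=[-4,28,16] → ·
    (0,2)@(1, 5): e=[20,20,0] → #  [on edge]
    (1,2)@(3, 5): e=[12,16,12] → #
    (2,2)@(5, 5): e=[4,12,24] → #
    (3,2)@(7, 5): e=[-4,8,36] → ·
    (0,3)@(1, 7): e=[36,8,-4] → ·
    (1,3)@(3, 7): e=[28,4,8] → #
    (2,3)@(5, 7): e=[20,0,20] → #  [on edge]
    (3,3)@(7, 7): e=[12,-4,32] → ·
    (1,4)@(3, 9): e=[44,-8,4] → ·
    (2,4)@(5, 9): e=[36,-12,16] → ·
  covered (6 px):
    · · · · ·
    # · · · ·
    # # # · ·
    · # # · ·
    · · · · ·
T1:
  2·area = 24
  edge (10, 8)→(4, 4): d=(-6,-4) inclusive
  edge (4, 4)→(4, 0): d=(0,-4) inclusive
  edge (4, 0)→(10, 8): d=(6,8) inclusive
    (2,1)@(5, 3): e=[10,4,10] → #
    (3,1)@(7, 3): e=[18,12,-6] → ·
    (2,2)@(5, 5): e=[-2,4,22] → ·
    (3,2)@(7, 5): e=[6,12,6] → #
    (4,2)@(9, 5): e=[14,20,-10] → ·
    (3,3)@(7, 7): e=[-6,12,18] → ·
    (4,3)@(9, 7): e=[2,20,2] → #
    (4,4)@(9, 9): e=[-10,20,14] → ·
  covered (3 px):
    · · · · ·
    · · # · ·
    · · · # ·
    · · · · #
    · · · · ·

Result: [[0,1],[0,2],[1,2],[2,2],[1,3],[2,3]]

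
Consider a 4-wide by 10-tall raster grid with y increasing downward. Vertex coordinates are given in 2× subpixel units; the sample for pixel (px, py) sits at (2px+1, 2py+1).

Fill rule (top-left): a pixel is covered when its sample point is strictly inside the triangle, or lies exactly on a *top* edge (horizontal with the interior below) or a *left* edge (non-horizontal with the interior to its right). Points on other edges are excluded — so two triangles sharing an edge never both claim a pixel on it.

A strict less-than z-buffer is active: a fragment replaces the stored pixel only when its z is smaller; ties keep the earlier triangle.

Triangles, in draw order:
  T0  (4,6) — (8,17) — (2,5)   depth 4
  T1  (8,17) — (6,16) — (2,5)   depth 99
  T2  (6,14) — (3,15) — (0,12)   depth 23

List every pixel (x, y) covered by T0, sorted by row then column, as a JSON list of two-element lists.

T0:
  2·area = 18
  edge (4, 6)→(8, 17): d=(4,11) right/bottom  bias=-1
  edge (8, 17)→(2, 5): d=(-6,-12) top-left  bias=+0
  edge (2, 5)→(4, 6): d=(2,1) right/bottom  bias=-1
    (0,1)@(1, 3): e=[21,0,-3] → ·  [on edge]
    (1,3)@(3, 7): e=[15,0,3] → #  [on edge]
    (2,3)@(5, 7): e=[-7,24,1] → ·
    (1,4)@(3, 9): e=[23,-12,7] → ·
    (2,4)@(5, 9): e=[1,12,5] → #
    (3,4)@(7, 9): e=[-21,36,3] → ·
    (2,5)@(5, 11): e=[9,0,9] → #  [on edge]
    (3,5)@(7, 11): e=[-13,24,7] → ·
    (2,6)@(5, 13): e=[17,-12,13] → ·
    (3,7)@(7, 15): e=[3,0,15] → #  [on edge]
    (3,8)@(7, 17): e=[11,-12,19] → ·
  covered (4 px):
    · · · ·
    · · · ·
    · · · ·
    · # · ·
    · · # ·
    · · # ·
    · · · ·
    · · · #
    · · · ·
    · · · ·
T1:
  2·area = 18
  edge (8, 17)→(6, 16): d=(-2,-1) top-left  bias=+0
  edge (6, 16)→(2, 5): d=(-4,-11) top-left  bias=+0
  edge (2, 5)→(8, 17): d=(6,12) right/bottom  bias=-1
    (0,1)@(1, 3): e=[21,-3,0] → ·  [on edge]
    (1,3)@(3, 7): e=[15,3,0] → ·  [on edge]
    (2,5)@(5, 11): e=[9,9,0] → ·  [on edge]
    (2,6)@(5, 13): e=[5,1,12] → #
    (3,6)@(7, 13): e=[7,23,-12] → ·
    (2,7)@(5, 15): e=[1,-7,24] → ·
    (3,7)@(7, 15): e=[3,15,0] → ·  [on edge]
  covered (1 px):
    · · · ·
    · · · ·
    · · · ·
    · · · ·
    · · · ·
    · · · ·
    · · # ·
    · · · ·
    · · · ·
    · · · ·
T2:
  2·area = 12
  edge (6, 14)→(3, 15): d=(-3,1) right/bottom  bias=-1
  edge (3, 15)→(0, 12): d=(-3,-3) top-left  bias=+0
  edge (0, 12)→(6, 14): d=(6,2) right/bottom  bias=-1
    (0,6)@(1, 13): e=[8,0,4] → #  [on edge]
    (1,6)@(3, 13): e=[6,6,0] → ·  [on edge]
    (0,7)@(1, 15): e=[2,-6,16] → ·
    (1,7)@(3, 15): e=[0,0,12] → ·  [on edge]
    (2,8)@(5, 17): e=[-8,0,20] → ·  [on edge]
    (3,9)@(7, 19): e=[-16,0,28] → ·  [on edge]
  covered (1 px):
    · · · ·
    · · · ·
    · · · ·
    · · · ·
    · · · ·
    · · · ·
    # · · ·
    · · · ·
    · · · ·
    · · · ·

Answer: [[1,3],[2,4],[2,5],[3,7]]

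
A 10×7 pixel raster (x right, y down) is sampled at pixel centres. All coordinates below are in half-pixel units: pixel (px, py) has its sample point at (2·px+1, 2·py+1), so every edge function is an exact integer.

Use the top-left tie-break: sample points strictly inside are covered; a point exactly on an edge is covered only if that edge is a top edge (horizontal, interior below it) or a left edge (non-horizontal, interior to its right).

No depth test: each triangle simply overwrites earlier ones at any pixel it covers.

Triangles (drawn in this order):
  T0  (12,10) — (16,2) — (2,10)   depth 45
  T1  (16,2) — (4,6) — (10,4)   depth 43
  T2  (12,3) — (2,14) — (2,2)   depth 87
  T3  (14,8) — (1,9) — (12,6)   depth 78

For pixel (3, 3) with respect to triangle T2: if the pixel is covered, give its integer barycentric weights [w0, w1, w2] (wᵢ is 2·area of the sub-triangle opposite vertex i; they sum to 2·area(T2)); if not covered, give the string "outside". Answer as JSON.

T0:
  2·area = 80  (B↔C swapped to make it positive)
  edge (12, 10)→(2, 10): d=(-10,0) right/bottom  bias=-1
  edge (2, 10)→(16, 2): d=(14,-8) top-left  bias=+0
  edge (16, 2)→(12, 10): d=(-4,8) right/bottom  bias=-1
    (7,1)@(15, 3): e=[70,6,4] → #
    (8,1)@(17, 3): e=[70,22,-12] → ·
    (5,2)@(11, 5): e=[50,2,28] → #
    (6,2)@(13, 5): e=[50,18,12] → #
    (7,2)@(15, 5): e=[50,34,-4] → ·
    (4,3)@(9, 7): e=[30,14,36] → #
    (7,3)@(15, 7): e=[30,62,-12] → ·
    (2,4)@(5, 9): e=[10,10,60] → #
    (3,4)@(7, 9): e=[10,26,44] → #
    (6,4)@(13, 9): e=[10,74,-4] → ·
    (2,5)@(5, 11): e=[-10,38,52] → ·
    (3,5)@(7, 11): e=[-10,54,36] → ·
  covered (10 px):
    · · · · · · · · · ·
    · · · · · · · # · ·
    · · · · · # # · · ·
    · · · · # # # · · ·
    · · # # # # · · · ·
    · · · · · · · · · ·
    · · · · · · · · · ·
T1:
  degenerate (2·area = 0) — covers nothing
T2:
  2·area = 120
  edge (12, 3)→(2, 14): d=(-10,11) right/bottom  bias=-1
  edge (2, 14)→(2, 2): d=(0,-12) top-left  bias=+0
  edge (2, 2)→(12, 3): d=(10,1) right/bottom  bias=-1
    (1,1)@(3, 3): e=[99,12,9] → #
    (2,1)@(5, 3): e=[77,36,7] → #
    (3,1)@(7, 3): e=[55,60,5] → #
    (4,1)@(9, 3): e=[33,84,3] → #
    (5,1)@(11, 3): e=[11,108,1] → #
    (6,1)@(13, 3): e=[-11,132,-1] → ·
    (1,2)@(3, 5): e=[79,12,29] → #
    (5,2)@(11, 5): e=[-9,108,21] → ·
    (1,3)@(3, 7): e=[59,12,49] → #
    (4,3)@(9, 7): e=[-7,84,43] → ·
    (1,4)@(3, 9): e=[39,12,69] → #
    (3,4)@(7, 9): e=[-5,60,65] → ·
  covered (15 px):
    · · · · · · · · · ·
    · # # # # # · · · ·
    · # # # # · · · · ·
    · # # # · · · · · ·
    · # # · · · · · · ·
    · # · · · · · · · ·
    · · · · · · · · · ·
T3:
  2·area = 28
  edge (14, 8)→(1, 9): d=(-13,1) right/bottom  bias=-1
  edge (1, 9)→(12, 6): d=(11,-3) top-left  bias=+0
  edge (12, 6)→(14, 8): d=(2,2) right/bottom  bias=-1
    (3,0)@(7, 1): e=[98,-70,0] → ·  [on edge]
    (4,1)@(9, 3): e=[70,-42,0] → ·  [on edge]
    (5,2)@(11, 5): e=[42,-14,0] → ·  [on edge]
    (4,3)@(9, 7): e=[18,2,8] → #
    (5,3)@(11, 7): e=[16,8,4] → #
    (6,3)@(13, 7): e=[14,14,0] → ·  [on edge]
    (0,4)@(1, 9): e=[0,0,28] → ·  [on edge]
    (4,4)@(9, 9): e=[-8,24,12] → ·
    (5,4)@(11, 9): e=[-10,30,8] → ·
    (7,4)@(15, 9): e=[-14,42,0] → ·  [on edge]
    (8,5)@(17, 11): e=[-42,70,0] → ·  [on edge]
    (9,6)@(19, 13): e=[-70,98,0] → ·  [on edge]
  covered (2 px):
    · · · · · · · · · ·
    · · · · · · · · · ·
    · · · · · · · · · ·
    · · · · # # · · · ·
    · · · · · · · · · ·
    · · · · · · · · · ·
    · · · · · · · · · ·

Result: [60,45,15]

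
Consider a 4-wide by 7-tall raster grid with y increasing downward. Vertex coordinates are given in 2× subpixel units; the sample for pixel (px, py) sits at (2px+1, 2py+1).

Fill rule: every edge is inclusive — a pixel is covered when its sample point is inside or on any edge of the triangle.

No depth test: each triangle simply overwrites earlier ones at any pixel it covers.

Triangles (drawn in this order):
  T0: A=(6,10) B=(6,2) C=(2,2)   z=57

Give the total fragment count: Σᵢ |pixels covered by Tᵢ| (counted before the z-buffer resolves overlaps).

T0:
  2·area = 32  (B↔C swapped to make it positive)
  edge (6, 10)→(2, 2): d=(-4,-8) inclusive
  edge (2, 2)→(6, 2): d=(4,0) inclusive
  edge (6, 2)→(6, 10): d=(0,8) inclusive
    (1,1)@(3, 3): e=[4,4,24] → █
    (2,1)@(5, 3): e=[20,4,8] → █
    (3,1)@(7, 3): e=[36,4,-8] → ·
    (1,2)@(3, 5): e=[-4,12,24] → ·
    (2,2)@(5, 5): e=[12,12,8] → █
    (3,2)@(7, 5): e=[28,12,-8] → ·
    (2,3)@(5, 7): e=[4,20,8] → █
    (3,3)@(7, 7): e=[20,20,-8] → ·
    (2,4)@(5, 9): e=[-4,28,8] → ·
  covered (4 px):
    · · · ·
    · █ █ ·
    · · █ ·
    · · █ ·
    · · · ·
    · · · ·
    · · · ·

Answer: 4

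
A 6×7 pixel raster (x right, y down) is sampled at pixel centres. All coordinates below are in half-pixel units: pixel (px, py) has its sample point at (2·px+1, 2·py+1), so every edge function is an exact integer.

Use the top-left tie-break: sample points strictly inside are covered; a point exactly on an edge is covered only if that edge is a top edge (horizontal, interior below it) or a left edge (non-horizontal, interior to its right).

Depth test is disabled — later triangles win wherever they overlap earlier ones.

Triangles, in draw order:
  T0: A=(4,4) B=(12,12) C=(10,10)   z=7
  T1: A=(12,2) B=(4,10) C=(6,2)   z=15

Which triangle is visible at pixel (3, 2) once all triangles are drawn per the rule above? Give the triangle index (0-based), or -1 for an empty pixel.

T0:
  degenerate (2·area = 0) — covers nothing
T1:
  2·area = 48
  edge (12, 2)→(4, 10): d=(-8,8) right/bottom  bias=-1
  edge (4, 10)→(6, 2): d=(2,-8) top-left  bias=+0
  edge (6, 2)→(12, 2): d=(6,0) top-left  bias=+0
    (3,1)@(7, 3): e=[32,10,6] → #
    (4,1)@(9, 3): e=[16,26,6] → #
    (5,1)@(11, 3): e=[0,42,6] → ·  [on edge]
    (3,2)@(7, 5): e=[16,14,18] → #
    (4,2)@(9, 5): e=[0,30,18] → ·  [on edge]
    (2,3)@(5, 7): e=[16,2,30] → #
    (3,3)@(7, 7): e=[0,18,30] → ·  [on edge]
    (2,4)@(5, 9): e=[0,6,42] → ·  [on edge]
    (1,5)@(3, 11): e=[0,-6,54] → ·  [on edge]
    (0,6)@(1, 13): e=[0,-18,66] → ·  [on edge]
  covered (4 px):
    · · · · · ·
    · · · # # ·
    · · · # · ·
    · · # · · ·
    · · · · · ·
    · · · · · ·
    · · · · · ·

Z-buffer (winner per pixel, '.' = empty):
  . . . . . .
  . . . 1 1 .
  . . . 1 . .
  . . 1 . . .
  . . . . . .
  . . . . . .
  . . . . . .

Final: 1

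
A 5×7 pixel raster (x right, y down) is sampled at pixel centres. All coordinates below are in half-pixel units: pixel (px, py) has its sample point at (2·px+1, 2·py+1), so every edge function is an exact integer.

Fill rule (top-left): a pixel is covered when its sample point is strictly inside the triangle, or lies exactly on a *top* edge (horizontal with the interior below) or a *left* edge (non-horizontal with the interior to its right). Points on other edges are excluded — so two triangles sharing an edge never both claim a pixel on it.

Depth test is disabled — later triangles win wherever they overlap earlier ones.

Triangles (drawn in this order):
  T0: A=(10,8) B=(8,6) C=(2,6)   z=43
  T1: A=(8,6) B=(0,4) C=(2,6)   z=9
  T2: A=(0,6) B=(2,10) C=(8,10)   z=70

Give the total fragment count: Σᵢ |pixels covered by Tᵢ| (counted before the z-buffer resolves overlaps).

T0:
  2·area = 12  (B↔C swapped to make it positive)
  edge (10, 8)→(2, 6): d=(-8,-2) top-left  bias=+0
  edge (2, 6)→(8, 6): d=(6,0) top-left  bias=+0
  edge (8, 6)→(10, 8): d=(2,2) right/bottom  bias=-1
    (1,0)@(3, 1): e=[42,-30,0] → .  [on edge]
    (2,1)@(5, 3): e=[30,-18,0] → .  [on edge]
    (3,2)@(7, 5): e=[18,-6,0] → .  [on edge]
    (3,3)@(7, 7): e=[2,6,4] → X
    (4,3)@(9, 7): e=[6,6,0] → .  [on edge]
    (3,4)@(7, 9): e=[-14,18,8] → .
  covered (1 px):
    . . . . .
    . . . . .
    . . . . .
    . . . X .
    . . . . .
    . . . . .
    . . . . .
T1:
  2·area = 12  (B↔C swapped to make it positive)
  edge (8, 6)→(2, 6): d=(-6,0) right/bottom  bias=-1
  edge (2, 6)→(0, 4): d=(-2,-2) top-left  bias=+0
  edge (0, 4)→(8, 6): d=(8,2) right/bottom  bias=-1
    (0,2)@(1, 5): e=[6,0,6] → X  [on edge]
    (1,2)@(3, 5): e=[6,4,2] → X
    (2,2)@(5, 5): e=[6,8,-2] → .
    (0,3)@(1, 7): e=[-6,-4,22] → .
    (1,3)@(3, 7): e=[-6,0,18] → .  [on edge]
    (2,4)@(5, 9): e=[-18,0,30] → .  [on edge]
    (3,5)@(7, 11): e=[-30,0,42] → .  [on edge]
    (4,6)@(9, 13): e=[-42,0,54] → .  [on edge]
  covered (2 px):
    . . . . .
    . . . . .
    X X . . .
    . . . . .
    . . . . .
    . . . . .
    . . . . .
T2:
  2·area = 24  (B↔C swapped to make it positive)
  edge (0, 6)→(8, 10): d=(8,4) right/bottom  bias=-1
  edge (8, 10)→(2, 10): d=(-6,0) right/bottom  bias=-1
  edge (2, 10)→(0, 6): d=(-2,-4) top-left  bias=+0
    (0,3)@(1, 7): e=[4,18,2] → X
    (1,3)@(3, 7): e=[-4,18,10] → .
    (0,4)@(1, 9): e=[20,6,-2] → .
    (1,4)@(3, 9): e=[12,6,6] → X
    (2,4)@(5, 9): e=[4,6,14] → X
    (3,4)@(7, 9): e=[-4,6,22] → .
    (1,5)@(3, 11): e=[28,-6,2] → .
    (2,5)@(5, 11): e=[20,-6,10] → .
  covered (3 px):
    . . . . .
    . . . . .
    . . . . .
    X . . . .
    . X X . .
    . . . . .
    . . . . .

Final: 6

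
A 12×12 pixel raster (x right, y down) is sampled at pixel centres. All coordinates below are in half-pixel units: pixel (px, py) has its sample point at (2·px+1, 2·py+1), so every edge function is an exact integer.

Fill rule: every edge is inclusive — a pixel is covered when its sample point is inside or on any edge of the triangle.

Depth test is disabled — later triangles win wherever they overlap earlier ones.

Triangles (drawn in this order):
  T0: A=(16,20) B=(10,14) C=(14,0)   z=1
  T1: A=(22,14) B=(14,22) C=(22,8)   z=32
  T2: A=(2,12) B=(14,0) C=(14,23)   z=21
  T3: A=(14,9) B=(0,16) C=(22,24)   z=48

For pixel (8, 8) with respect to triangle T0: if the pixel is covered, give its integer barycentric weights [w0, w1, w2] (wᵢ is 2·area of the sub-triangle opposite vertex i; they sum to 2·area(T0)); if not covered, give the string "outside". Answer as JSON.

T0:
  2·area = 108
  edge (16, 20)→(10, 14): d=(-6,-6) inclusive
  edge (10, 14)→(14, 0): d=(4,-14) inclusive
  edge (14, 0)→(16, 20): d=(2,20) inclusive
    (0,2)@(1, 5): e=[0,-162,270] → .  [on edge]
    (6,2)@(13, 5): e=[72,6,30] → X
    (7,2)@(15, 5): e=[84,34,-10] → .
    (1,3)@(3, 7): e=[0,-126,234] → .  [on edge]
    (6,3)@(13, 7): e=[60,14,34] → X
    (7,3)@(15, 7): e=[72,42,-6] → .
    (2,4)@(5, 9): e=[0,-90,198] → .  [on edge]
    (6,4)@(13, 9): e=[48,22,38] → X
    (7,4)@(15, 9): e=[60,50,-2] → .
    (3,5)@(7, 11): e=[0,-54,162] → .  [on edge]
    (5,5)@(11, 11): e=[24,2,82] → X
    (7,5)@(15, 11): e=[48,58,2] → X
    (4,6)@(9, 13): e=[0,-18,126] → .  [on edge]
    (5,7)@(11, 15): e=[0,18,90] → X  [on edge]
    (6,8)@(13, 17): e=[0,54,54] → X  [on edge]
    (7,9)@(15, 19): e=[0,90,18] → X  [on edge]
    (8,10)@(17, 21): e=[0,126,-18] → .  [on edge]
    (9,11)@(19, 23): e=[0,162,-54] → .  [on edge]
  covered (15 px):
    . . . . . . . . . . . .
    . . . . . . . . . . . .
    . . . . . . X . . . . .
    . . . . . . X . . . . .
    . . . . . . X . . . . .
    . . . . . X X X . . . .
    . . . . . X X X . . . .
    . . . . . X X X . . . .
    . . . . . . X X . . . .
    . . . . . . . X . . . .
    . . . . . . . . . . . .
    . . . . . . . . . . . .
T1:
  2·area = 48
  edge (22, 14)→(14, 22): d=(-8,8) inclusive
  edge (14, 22)→(22, 8): d=(8,-14) inclusive
  edge (22, 8)→(22, 14): d=(0,6) inclusive
    (10,5)@(21, 11): e=[32,10,6] → X
    (11,5)@(23, 11): e=[16,38,-6] → .
    (10,6)@(21, 13): e=[16,26,6] → X
    (11,6)@(23, 13): e=[0,54,-6] → .  [on edge]
    (9,7)@(19, 15): e=[16,14,18] → X
    (10,7)@(21, 15): e=[0,42,6] → X  [on edge]
    (11,7)@(23, 15): e=[-16,70,-6] → .
    (8,8)@(17, 17): e=[16,2,30] → X
    (9,8)@(19, 17): e=[0,30,18] → X  [on edge]
    (10,8)@(21, 17): e=[-16,58,6] → .
    (8,9)@(17, 19): e=[0,18,30] → X  [on edge]
    (9,9)@(19, 19): e=[-16,46,18] → .
    (7,10)@(15, 21): e=[0,6,42] → X  [on edge]
    (6,11)@(13, 23): e=[0,-6,54] → .  [on edge]
  covered (8 px):
    . . . . . . . . . . . .
    . . . . . . . . . . . .
    . . . . . . . . . . . .
    . . . . . . . . . . . .
    . . . . . . . . . . . .
    . . . . . . . . . . X .
    . . . . . . . . . . X .
    . . . . . . . . . X X .
    . . . . . . . . X X . .
    . . . . . . . . X . . .
    . . . . . . . X . . . .
    . . . . . . . . . . . .
T2:
  2·area = 276
  edge (2, 12)→(14, 0): d=(12,-12) inclusive
  edge (14, 0)→(14, 23): d=(0,23) inclusive
  edge (14, 23)→(2, 12): d=(-12,-11) inclusive
    (6,0)@(13, 1): e=[0,23,253] → X  [on edge]
    (7,0)@(15, 1): e=[24,-23,275] → .
    (5,1)@(11, 3): e=[0,69,207] → X  [on edge]
    (7,1)@(15, 3): e=[48,-23,251] → .
    (4,2)@(9, 5): e=[0,115,161] → X  [on edge]
    (7,2)@(15, 5): e=[72,-23,227] → .
    (3,3)@(7, 7): e=[0,161,115] → X  [on edge]
    (7,3)@(15, 7): e=[96,-23,203] → .
    (2,4)@(5, 9): e=[0,207,69] → X  [on edge]
    (7,4)@(15, 9): e=[120,-23,179] → .
    (1,5)@(3, 11): e=[0,253,23] → X  [on edge]
    (7,5)@(15, 11): e=[144,-23,155] → .
    (0,6)@(1, 13): e=[0,299,-23] → .  [on edge]
  covered (36 px):
    . . . . . . X . . . . .
    . . . . . X X . . . . .
    . . . . X X X . . . . .
    . . . X X X X . . . . .
    . . X X X X X . . . . .
    . X X X X X X . . . . .
    . . X X X X X . . . . .
    . . . X X X X . . . . .
    . . . . X X X . . . . .
    . . . . . X X . . . . .
    . . . . . . X . . . . .
    . . . . . . . . . . . .
T3:
  2·area = 266  (B↔C swapped to make it positive)
  edge (14, 9)→(22, 24): d=(8,15) inclusive
  edge (22, 24)→(0, 16): d=(-22,-8) inclusive
  edge (0, 16)→(14, 9): d=(14,-7) inclusive
    (5,5)@(11, 11): e=[61,198,7] → X
    (6,5)@(13, 11): e=[31,214,21] → X
    (7,5)@(15, 11): e=[1,230,35] → X
    (8,5)@(17, 11): e=[-29,246,49] → .
    (3,6)@(7, 13): e=[137,122,7] → X
    (4,6)@(9, 13): e=[107,138,21] → X
    (8,6)@(17, 13): e=[-13,202,77] → .
    (1,7)@(3, 15): e=[213,46,7] → X
    (2,7)@(5, 15): e=[183,62,21] → X
    (8,7)@(17, 15): e=[3,158,105] → X
    (9,7)@(19, 15): e=[-27,174,119] → .
    (1,8)@(3, 17): e=[229,2,35] → X
  covered (34 px):
    . . . . . . . . . . . .
    . . . . . . . . . . . .
    . . . . . . . . . . . .
    . . . . . . . . . . . .
    . . . . . . . . . . . .
    . . . . . X X X . . . .
    . . . X X X X X . . . .
    . X X X X X X X X . . .
    . X X X X X X X X . . .
    . . . . X X X X X X . .
    . . . . . . . X X X . .
    . . . . . . . . . . X .

Result: "outside"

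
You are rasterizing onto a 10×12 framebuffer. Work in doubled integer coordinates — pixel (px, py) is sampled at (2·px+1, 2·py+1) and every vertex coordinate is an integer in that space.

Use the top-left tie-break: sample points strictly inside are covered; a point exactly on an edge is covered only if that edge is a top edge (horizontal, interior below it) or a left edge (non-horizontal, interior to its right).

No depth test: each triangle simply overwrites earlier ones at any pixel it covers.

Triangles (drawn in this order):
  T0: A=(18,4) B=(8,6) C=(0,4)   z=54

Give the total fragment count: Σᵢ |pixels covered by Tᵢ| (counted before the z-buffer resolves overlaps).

T0:
  2·area = 36
  edge (18, 4)→(8, 6): d=(-10,2) right/bottom  bias=-1
  edge (8, 6)→(0, 4): d=(-8,-2) top-left  bias=+0
  edge (0, 4)→(18, 4): d=(18,0) top-left  bias=+0
    (2,2)@(5, 5): e=[16,2,18] → #
    (3,2)@(7, 5): e=[12,6,18] → #
    (4,2)@(9, 5): e=[8,10,18] → #
    (5,2)@(11, 5): e=[4,14,18] → #
    (6,2)@(13, 5): e=[0,18,18] → ·  [on edge]
    (1,3)@(3, 7): e=[0,-18,54] → ·  [on edge]
    (2,3)@(5, 7): e=[-4,-14,54] → ·
    (3,3)@(7, 7): e=[-8,-10,54] → ·
    (4,3)@(9, 7): e=[-12,-6,54] → ·
    (5,3)@(11, 7): e=[-16,-2,54] → ·
  covered (4 px):
    · · · · · · · · · ·
    · · · · · · · · · ·
    · · # # # # · · · ·
    · · · · · · · · · ·
    · · · · · · · · · ·
    · · · · · · · · · ·
    · · · · · · · · · ·
    · · · · · · · · · ·
    · · · · · · · · · ·
    · · · · · · · · · ·
    · · · · · · · · · ·
    · · · · · · · · · ·

Final: 4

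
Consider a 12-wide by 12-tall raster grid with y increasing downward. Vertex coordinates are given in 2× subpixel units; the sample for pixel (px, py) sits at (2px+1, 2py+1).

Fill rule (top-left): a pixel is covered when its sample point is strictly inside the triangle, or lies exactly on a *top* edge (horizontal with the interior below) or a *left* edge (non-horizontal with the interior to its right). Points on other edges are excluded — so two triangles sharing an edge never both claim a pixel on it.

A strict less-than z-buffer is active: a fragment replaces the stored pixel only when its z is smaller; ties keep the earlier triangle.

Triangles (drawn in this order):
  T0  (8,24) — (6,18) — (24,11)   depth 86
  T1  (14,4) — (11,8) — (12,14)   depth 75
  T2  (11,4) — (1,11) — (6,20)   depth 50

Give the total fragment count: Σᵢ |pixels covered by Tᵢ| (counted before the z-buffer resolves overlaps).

T0:
  2·area = 122
  edge (8, 24)→(6, 18): d=(-2,-6) top-left  bias=+0
  edge (6, 18)→(24, 11): d=(18,-7) top-left  bias=+0
  edge (24, 11)→(8, 24): d=(-16,13) right/bottom  bias=-1
    (0,1)@(1, 3): e=[0,-305,427] → ·  [on edge]
    (1,4)@(3, 9): e=[0,-183,305] → ·  [on edge]
    (9,6)@(19, 13): e=[88,1,33] → #
    (10,6)@(21, 13): e=[100,15,7] → #
    (11,6)@(23, 13): e=[112,29,-19] → ·
    (2,7)@(5, 15): e=[0,-61,183] → ·  [on edge]
    (7,7)@(15, 15): e=[60,9,53] → #
    (8,7)@(17, 15): e=[72,23,27] → #
    (10,7)@(21, 15): e=[96,51,-25] → ·
    (4,8)@(9, 17): e=[20,3,99] → #
    (5,8)@(11, 17): e=[32,17,73] → #
    (6,8)@(13, 17): e=[44,31,47] → #
    (3,10)@(7, 21): e=[0,61,61] → #  [on edge]
  covered (17 px):
    · · · · · · · · · · · ·
    · · · · · · · · · · · ·
    · · · · · · · · · · · ·
    · · · · · · · · · · · ·
    · · · · · · · · · · · ·
    · · · · · · · · · · · ·
    · · · · · · · · · # # ·
    · · · · · · · # # # · ·
    · · · · # # # # · · · ·
    · · · # # # # · · · · ·
    · · · # # # · · · · · ·
    · · · · # · · · · · · ·
T1:
  2·area = 22  (B↔C swapped to make it positive)
  edge (14, 4)→(12, 14): d=(-2,10) right/bottom  bias=-1
  edge (12, 14)→(11, 8): d=(-1,-6) top-left  bias=+0
  edge (11, 8)→(14, 4): d=(3,-4) top-left  bias=+0
    (6,3)@(13, 7): e=[4,13,5] → #
    (7,3)@(15, 7): e=[-16,25,13] → ·
    (6,4)@(13, 9): e=[0,11,11] → ·  [on edge]
    (5,9)@(11, 19): e=[0,-11,33] → ·  [on edge]
  covered (1 px):
    · · · · · · · · · · · ·
    · · · · · · · · · · · ·
    · · · · · · · · · · · ·
    · · · · · · # · · · · ·
    · · · · · · · · · · · ·
    · · · · · · · · · · · ·
    · · · · · · · · · · · ·
    · · · · · · · · · · · ·
    · · · · · · · · · · · ·
    · · · · · · · · · · · ·
    · · · · · · · · · · · ·
    · · · · · · · · · · · ·
T2:
  2·area = 125  (B↔C swapped to make it positive)
  edge (11, 4)→(6, 20): d=(-5,16) right/bottom  bias=-1
  edge (6, 20)→(1, 11): d=(-5,-9) top-left  bias=+0
  edge (1, 11)→(11, 4): d=(10,-7) top-left  bias=+0
    (3,3)@(7, 7): e=[49,74,2] → #
    (4,3)@(9, 7): e=[17,92,16] → #
    (5,3)@(11, 7): e=[-15,110,30] → ·
    (2,4)@(5, 9): e=[71,46,8] → #
    (5,4)@(11, 9): e=[-25,100,50] → ·
    (0,5)@(1, 11): e=[125,0,0] → #  [on edge]
    (1,5)@(3, 11): e=[93,18,14] → #
    (4,5)@(9, 11): e=[-3,72,56] → ·
    (0,6)@(1, 13): e=[115,-10,20] → ·
    (1,6)@(3, 13): e=[83,8,34] → #
    (4,6)@(9, 13): e=[-13,62,76] → ·
    (1,7)@(3, 15): e=[73,-2,54] → ·
  covered (15 px):
    · · · · · · · · · · · ·
    · · · · · · · · · · · ·
    · · · · · · · · · · · ·
    · · · # # · · · · · · ·
    · · # # # · · · · · · ·
    # # # # · · · · · · · ·
    · # # # · · · · · · · ·
    · · # # · · · · · · · ·
    · · # · · · · · · · · ·
    · · · · · · · · · · · ·
    · · · · · · · · · · · ·
    · · · · · · · · · · · ·

Answer: 33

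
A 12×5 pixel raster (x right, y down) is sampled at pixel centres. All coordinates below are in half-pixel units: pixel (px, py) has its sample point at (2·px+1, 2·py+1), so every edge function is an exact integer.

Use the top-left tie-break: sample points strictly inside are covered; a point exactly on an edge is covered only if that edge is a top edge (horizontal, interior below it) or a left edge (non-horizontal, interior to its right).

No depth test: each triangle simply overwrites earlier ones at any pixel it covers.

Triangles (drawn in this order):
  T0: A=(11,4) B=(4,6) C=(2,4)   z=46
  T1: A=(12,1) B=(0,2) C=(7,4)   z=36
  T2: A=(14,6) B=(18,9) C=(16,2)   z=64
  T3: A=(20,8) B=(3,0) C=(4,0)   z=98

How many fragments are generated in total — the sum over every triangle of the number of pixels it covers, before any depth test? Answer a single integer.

T0:
  2·area = 18
  edge (11, 4)→(4, 6): d=(-7,2) right/bottom  bias=-1
  edge (4, 6)→(2, 4): d=(-2,-2) top-left  bias=+0
  edge (2, 4)→(11, 4): d=(9,0) top-left  bias=+0
    (0,1)@(1, 3): e=[27,0,-9] → ·  [on edge]
    (1,2)@(3, 5): e=[9,0,9] → █  [on edge]
    (2,2)@(5, 5): e=[5,4,9] → █
    (3,2)@(7, 5): e=[1,8,9] → █
    (4,2)@(9, 5): e=[-3,12,9] → ·
    (1,3)@(3, 7): e=[-5,-4,27] → ·
    (2,3)@(5, 7): e=[-9,0,27] → ·  [on edge]
    (3,3)@(7, 7): e=[-13,4,27] → ·
    (3,4)@(7, 9): e=[-27,0,45] → ·  [on edge]
  covered (3 px):
    · · · · · · · · · · · ·
    · · · · · · · · · · · ·
    · █ █ █ · · · · · · · ·
    · · · · · · · · · · · ·
    · · · · · · · · · · · ·
T1:
  2·area = 31  (B↔C swapped to make it positive)
  edge (12, 1)→(7, 4): d=(-5,3) right/bottom  bias=-1
  edge (7, 4)→(0, 2): d=(-7,-2) top-left  bias=+0
  edge (0, 2)→(12, 1): d=(12,-1) top-left  bias=+0
    (2,1)@(5, 3): e=[11,3,17] → █
    (3,1)@(7, 3): e=[5,7,19] → █
    (4,1)@(9, 3): e=[-1,11,21] → ·
    (2,2)@(5, 5): e=[1,-11,41] → ·
    (3,2)@(7, 5): e=[-5,-7,43] → ·
  covered (2 px):
    · · · · · · · · · · · ·
    · · █ █ · · · · · · · ·
    · · · · · · · · · · · ·
    · · · · · · · · · · · ·
    · · · · · · · · · · · ·
T2:
  2·area = 22  (B↔C swapped to make it positive)
  edge (14, 6)→(16, 2): d=(2,-4) top-left  bias=+0
  edge (16, 2)→(18, 9): d=(2,7) right/bottom  bias=-1
  edge (18, 9)→(14, 6): d=(-4,-3) top-left  bias=+0
    (7,2)@(15, 5): e=[2,13,7] → █
    (8,2)@(17, 5): e=[10,-1,13] → ·
    (7,3)@(15, 7): e=[6,17,-1] → ·
    (8,3)@(17, 7): e=[14,3,5] → █
    (9,3)@(19, 7): e=[22,-11,11] → ·
    (8,4)@(17, 9): e=[18,7,-3] → ·
  covered (2 px):
    · · · · · · · · · · · ·
    · · · · · · · · · · · ·
    · · · · · · · █ · · · ·
    · · · · · · · · █ · · ·
    · · · · · · · · · · · ·
T3:
  2·area = 8
  edge (20, 8)→(3, 0): d=(-17,-8) top-left  bias=+0
  edge (3, 0)→(4, 0): d=(1,0) top-left  bias=+0
  edge (4, 0)→(20, 8): d=(16,8) right/bottom  bias=-1
  covered (0 px):
    · · · · · · · · · · · ·
    · · · · · · · · · · · ·
    · · · · · · · · · · · ·
    · · · · · · · · · · · ·
    · · · · · · · · · · · ·

Final: 7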